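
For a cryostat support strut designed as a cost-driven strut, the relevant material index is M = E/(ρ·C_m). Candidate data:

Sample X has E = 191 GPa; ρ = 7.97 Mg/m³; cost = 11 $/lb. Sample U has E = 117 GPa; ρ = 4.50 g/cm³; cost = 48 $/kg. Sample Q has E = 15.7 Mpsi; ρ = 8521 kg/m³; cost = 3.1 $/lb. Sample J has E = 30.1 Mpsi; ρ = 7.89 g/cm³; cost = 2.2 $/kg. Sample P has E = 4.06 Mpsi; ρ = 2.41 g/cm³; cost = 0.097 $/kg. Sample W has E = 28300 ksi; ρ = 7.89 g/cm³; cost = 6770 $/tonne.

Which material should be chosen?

Putting every candidate on a common basis:
  sample X: E = 191.0 GPa, ρ = 7970 kg/m³, cost = 24.25 $/kg
  sample U: E = 117.0 GPa, ρ = 4500 kg/m³, cost = 48.00 $/kg
  sample Q: E = 108.2 GPa, ρ = 8521 kg/m³, cost = 6.834 $/kg
  sample J: E = 207.5 GPa, ρ = 7890 kg/m³, cost = 2.200 $/kg
  sample P: E = 27.99 GPa, ρ = 2410 kg/m³, cost = 0.09700 $/kg
  sample W: E = 195.1 GPa, ρ = 7890 kg/m³, cost = 6.770 $/kg
  sample P: M = 120 MN·m per $
  sample J: M = 12.0 MN·m per $
  sample W: M = 3.65 MN·m per $
  sample Q: M = 1.86 MN·m per $
  sample X: M = 0.988 MN·m per $
  sample U: M = 0.542 MN·m per $
Sample P has the largest M.

sample P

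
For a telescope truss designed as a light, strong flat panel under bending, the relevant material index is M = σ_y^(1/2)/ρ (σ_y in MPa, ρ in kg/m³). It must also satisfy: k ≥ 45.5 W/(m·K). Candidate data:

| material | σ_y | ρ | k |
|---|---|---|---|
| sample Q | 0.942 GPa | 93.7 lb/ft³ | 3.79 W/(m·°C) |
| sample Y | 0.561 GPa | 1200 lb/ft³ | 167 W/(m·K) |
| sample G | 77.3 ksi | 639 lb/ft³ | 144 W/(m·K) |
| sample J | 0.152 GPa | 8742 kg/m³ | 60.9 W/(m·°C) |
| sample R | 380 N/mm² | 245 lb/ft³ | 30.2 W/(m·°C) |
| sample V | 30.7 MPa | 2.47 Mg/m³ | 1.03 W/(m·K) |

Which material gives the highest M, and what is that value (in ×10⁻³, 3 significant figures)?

sample G, M = 2.26×10⁻³

Screen on constraints: k ≥ 45.5 W/(m·K). Survivors: sample Y, sample G, sample J.
Putting every candidate on a common basis:
  sample Y: σ_y = 561.0 MPa, ρ = 19220 kg/m³
  sample G: σ_y = 533.0 MPa, ρ = 10240 kg/m³
  sample J: σ_y = 152.0 MPa, ρ = 8742 kg/m³
  sample G: M = 2.26×10⁻³
  sample J: M = 1.41×10⁻³
  sample Y: M = 1.23×10⁻³
Highest index: sample G.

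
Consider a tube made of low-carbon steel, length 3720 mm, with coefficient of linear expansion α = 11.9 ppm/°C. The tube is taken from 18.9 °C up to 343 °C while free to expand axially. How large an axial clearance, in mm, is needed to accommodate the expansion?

14.3 mm

ΔT = 343 − 18.9 = 324.1 K.
ΔL = α·L₀·ΔT = 11.9×10⁻⁶ × 3720 mm × 324.1 K = 14.3 mm.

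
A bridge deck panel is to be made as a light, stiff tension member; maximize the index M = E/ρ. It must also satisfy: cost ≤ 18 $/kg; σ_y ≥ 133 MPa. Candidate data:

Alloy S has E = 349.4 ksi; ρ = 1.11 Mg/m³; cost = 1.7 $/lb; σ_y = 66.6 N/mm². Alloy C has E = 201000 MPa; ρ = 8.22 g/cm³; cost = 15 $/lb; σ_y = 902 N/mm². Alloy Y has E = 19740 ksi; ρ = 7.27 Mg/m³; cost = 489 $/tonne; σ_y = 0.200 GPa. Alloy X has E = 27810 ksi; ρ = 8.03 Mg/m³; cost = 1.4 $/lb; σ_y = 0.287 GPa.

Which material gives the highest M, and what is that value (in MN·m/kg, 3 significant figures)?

alloy X, M = 23.9 MN·m/kg

Screen on constraints: cost ≤ 18 $/kg; σ_y ≥ 133 MPa. Survivors: alloy Y, alloy X.
After converting to SI:
  alloy Y: E = 136.1 GPa, ρ = 7270 kg/m³
  alloy X: E = 191.7 GPa, ρ = 8030 kg/m³
  alloy X: M = 23.9 MN·m/kg
  alloy Y: M = 18.7 MN·m/kg
Alloy X has the largest M.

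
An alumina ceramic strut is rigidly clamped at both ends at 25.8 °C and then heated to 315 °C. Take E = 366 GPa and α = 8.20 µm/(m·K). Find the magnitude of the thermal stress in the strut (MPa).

868 MPa

ΔT = 289.2 K. Constrained thermal stress σ = E·α·ΔT = 366.0×10³ MPa × 8.20×10⁻⁶ × 289.2 = 868 MPa (compressive).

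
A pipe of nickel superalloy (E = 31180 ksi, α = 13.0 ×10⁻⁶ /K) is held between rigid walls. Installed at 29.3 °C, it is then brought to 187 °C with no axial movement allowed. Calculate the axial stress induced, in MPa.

E = 31180 ksi = 215.0 GPa.
ΔT = 157.7 K. Constrained thermal stress σ = E·α·ΔT = 215.0×10³ MPa × 13.0×10⁻⁶ × 157.7 = 441 MPa (compressive).

441 MPa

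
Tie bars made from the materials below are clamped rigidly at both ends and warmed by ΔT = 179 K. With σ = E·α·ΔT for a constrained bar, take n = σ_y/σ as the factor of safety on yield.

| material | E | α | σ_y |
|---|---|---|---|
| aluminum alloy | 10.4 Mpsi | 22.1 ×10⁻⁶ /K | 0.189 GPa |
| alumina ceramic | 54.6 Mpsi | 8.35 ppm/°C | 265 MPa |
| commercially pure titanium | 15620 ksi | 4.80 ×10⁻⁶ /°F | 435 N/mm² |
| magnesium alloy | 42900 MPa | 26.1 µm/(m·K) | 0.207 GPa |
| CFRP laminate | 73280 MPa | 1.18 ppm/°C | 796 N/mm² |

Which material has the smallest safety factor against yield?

Converting E to GPa, α to ×10⁻⁶/K, σ_y to MPa, then σ and n for each:
  aluminum alloy: E = 71.71, α = 22.1, σ_y = 189.0 → σ = 284 MPa, n = 0.666
  alumina ceramic: E = 376.5, α = 8.35, σ_y = 265.0 → σ = 563 MPa, n = 0.471
  commercially pure titanium: E = 107.7, α = 8.64, σ_y = 435.0 → σ = 167 MPa, n = 2.61
  magnesium alloy: E = 42.90, α = 26.1, σ_y = 207.0 → σ = 200 MPa, n = 1.03
  CFRP laminate: E = 73.28, α = 1.18, σ_y = 796.0 → σ = 15.5 MPa, n = 51.4
The minimum is alumina ceramic at n = 0.471.

alumina ceramic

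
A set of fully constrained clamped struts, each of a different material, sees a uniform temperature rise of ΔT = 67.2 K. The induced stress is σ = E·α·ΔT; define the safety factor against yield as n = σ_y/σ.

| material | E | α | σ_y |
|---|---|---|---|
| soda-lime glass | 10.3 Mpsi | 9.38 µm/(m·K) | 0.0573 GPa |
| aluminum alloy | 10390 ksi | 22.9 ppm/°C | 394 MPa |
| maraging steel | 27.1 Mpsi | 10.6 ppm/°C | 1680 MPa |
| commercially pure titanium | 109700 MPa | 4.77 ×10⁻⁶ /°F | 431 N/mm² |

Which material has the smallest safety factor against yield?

Per material, after unit conversion:
  soda-lime glass: E = 71.02, α = 9.38, σ_y = 57.30 → σ = 44.8 MPa, n = 1.28
  aluminum alloy: E = 71.64, α = 22.9, σ_y = 394.0 → σ = 110 MPa, n = 3.57
  maraging steel: E = 186.8, α = 10.6, σ_y = 1680 → σ = 133 MPa, n = 12.6
  commercially pure titanium: E = 109.7, α = 8.59, σ_y = 431.0 → σ = 63.3 MPa, n = 6.81
The minimum is soda-lime glass at n = 1.28.

soda-lime glass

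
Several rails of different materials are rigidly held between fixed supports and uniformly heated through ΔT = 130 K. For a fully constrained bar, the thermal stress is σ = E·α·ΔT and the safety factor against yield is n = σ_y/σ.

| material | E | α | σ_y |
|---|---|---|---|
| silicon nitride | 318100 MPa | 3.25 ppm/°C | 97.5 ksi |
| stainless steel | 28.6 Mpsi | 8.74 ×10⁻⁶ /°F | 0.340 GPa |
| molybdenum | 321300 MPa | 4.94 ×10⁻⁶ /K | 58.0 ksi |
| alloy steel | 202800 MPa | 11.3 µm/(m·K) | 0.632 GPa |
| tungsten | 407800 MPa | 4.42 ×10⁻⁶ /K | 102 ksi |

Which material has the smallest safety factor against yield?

stainless steel

Per material, after unit conversion:
  silicon nitride: E = 318.1, α = 3.25, σ_y = 672.2 → σ = 134 MPa, n = 5.00
  stainless steel: E = 197.2, α = 15.7, σ_y = 340.0 → σ = 403 MPa, n = 0.843
  molybdenum: E = 321.3, α = 4.94, σ_y = 399.9 → σ = 206 MPa, n = 1.94
  alloy steel: E = 202.8, α = 11.3, σ_y = 632.0 → σ = 298 MPa, n = 2.12
  tungsten: E = 407.8, α = 4.42, σ_y = 703.3 → σ = 234 MPa, n = 3.00
The minimum is stainless steel at n = 0.843.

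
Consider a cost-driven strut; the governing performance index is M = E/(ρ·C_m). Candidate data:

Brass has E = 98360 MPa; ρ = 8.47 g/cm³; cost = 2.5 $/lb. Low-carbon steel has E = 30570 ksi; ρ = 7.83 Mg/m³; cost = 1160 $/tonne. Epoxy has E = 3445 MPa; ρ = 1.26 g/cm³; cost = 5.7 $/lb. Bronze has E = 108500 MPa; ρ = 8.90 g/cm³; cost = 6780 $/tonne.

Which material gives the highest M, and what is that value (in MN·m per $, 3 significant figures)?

In SI units:
  brass: E = 98.36 GPa, ρ = 8470 kg/m³, cost = 5.511 $/kg
  low-carbon steel: E = 210.8 GPa, ρ = 7830 kg/m³, cost = 1.160 $/kg
  epoxy: E = 3.445 GPa, ρ = 1260 kg/m³, cost = 12.57 $/kg
  bronze: E = 108.5 GPa, ρ = 8900 kg/m³, cost = 6.780 $/kg
  low-carbon steel: M = 23.2 MN·m per $
  brass: M = 2.11 MN·m per $
  bronze: M = 1.80 MN·m per $
  epoxy: M = 0.218 MN·m per $
Low-carbon steel has the largest M.

low-carbon steel, M = 23.2 MN·m per $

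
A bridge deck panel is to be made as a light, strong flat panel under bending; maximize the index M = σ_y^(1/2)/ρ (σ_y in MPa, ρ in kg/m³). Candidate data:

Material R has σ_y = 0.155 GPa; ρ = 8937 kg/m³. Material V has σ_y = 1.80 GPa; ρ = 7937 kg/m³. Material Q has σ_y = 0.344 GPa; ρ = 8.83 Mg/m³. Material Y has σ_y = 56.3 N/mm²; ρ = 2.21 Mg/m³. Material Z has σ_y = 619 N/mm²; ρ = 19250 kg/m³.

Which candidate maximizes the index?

After converting to SI:
  material R: σ_y = 155.0 MPa, ρ = 8937 kg/m³
  material V: σ_y = 1800 MPa, ρ = 7937 kg/m³
  material Q: σ_y = 344.0 MPa, ρ = 8830 kg/m³
  material Y: σ_y = 56.30 MPa, ρ = 2210 kg/m³
  material Z: σ_y = 619.0 MPa, ρ = 19250 kg/m³
  material V: M = 5.35×10⁻³
  material Y: M = 3.40×10⁻³
  material Q: M = 2.10×10⁻³
  material R: M = 1.39×10⁻³
  material Z: M = 1.29×10⁻³
The maximum is for material V.

material V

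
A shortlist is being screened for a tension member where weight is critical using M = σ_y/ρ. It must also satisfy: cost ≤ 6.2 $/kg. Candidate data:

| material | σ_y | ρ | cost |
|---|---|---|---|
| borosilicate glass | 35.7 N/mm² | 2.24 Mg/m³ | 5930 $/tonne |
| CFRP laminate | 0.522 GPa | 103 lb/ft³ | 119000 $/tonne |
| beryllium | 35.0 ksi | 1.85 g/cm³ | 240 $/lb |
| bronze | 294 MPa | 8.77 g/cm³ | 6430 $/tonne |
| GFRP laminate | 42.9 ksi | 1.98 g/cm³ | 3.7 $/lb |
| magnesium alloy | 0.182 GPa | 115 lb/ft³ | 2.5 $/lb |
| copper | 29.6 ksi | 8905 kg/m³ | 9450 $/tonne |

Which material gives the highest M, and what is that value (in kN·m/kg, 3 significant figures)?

Screen on constraints: cost ≤ 6.2 $/kg. Survivors: borosilicate glass, magnesium alloy.
Putting every candidate on a common basis:
  borosilicate glass: σ_y = 35.70 MPa, ρ = 2240 kg/m³
  magnesium alloy: σ_y = 182.0 MPa, ρ = 1842 kg/m³
  magnesium alloy: M = 98.8 kN·m/kg
  borosilicate glass: M = 15.9 kN·m/kg
Highest index: magnesium alloy.

magnesium alloy, M = 98.8 kN·m/kg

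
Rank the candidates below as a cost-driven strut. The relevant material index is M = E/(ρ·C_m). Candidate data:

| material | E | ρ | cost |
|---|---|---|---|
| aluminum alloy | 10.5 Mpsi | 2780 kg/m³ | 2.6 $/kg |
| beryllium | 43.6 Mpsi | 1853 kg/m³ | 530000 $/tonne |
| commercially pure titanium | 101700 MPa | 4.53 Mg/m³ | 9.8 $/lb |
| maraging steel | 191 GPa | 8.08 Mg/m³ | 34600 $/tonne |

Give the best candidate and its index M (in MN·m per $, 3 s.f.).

Putting every candidate on a common basis:
  aluminum alloy: E = 72.39 GPa, ρ = 2780 kg/m³, cost = 2.600 $/kg
  beryllium: E = 300.6 GPa, ρ = 1853 kg/m³, cost = 530.0 $/kg
  commercially pure titanium: E = 101.7 GPa, ρ = 4530 kg/m³, cost = 21.60 $/kg
  maraging steel: E = 191.0 GPa, ρ = 8080 kg/m³, cost = 34.60 $/kg
  aluminum alloy: M = 10.0 MN·m per $
  commercially pure titanium: M = 1.04 MN·m per $
  maraging steel: M = 0.683 MN·m per $
  beryllium: M = 0.306 MN·m per $
Highest index: aluminum alloy.

aluminum alloy, M = 10.0 MN·m per $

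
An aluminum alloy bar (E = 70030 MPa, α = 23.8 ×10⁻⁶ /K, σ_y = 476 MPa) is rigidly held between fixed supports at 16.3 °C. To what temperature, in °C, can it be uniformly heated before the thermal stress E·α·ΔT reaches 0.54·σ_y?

171 °C

E = 70030 MPa = 70.03 GPa.
E·α·ΔT = 257.0 MPa ⇒ ΔT = 257.0 / (70.03×10³ × 23.8×10⁻⁶) = 154.2 K.
T = 16.3 + 154.2 = 170.5 °C.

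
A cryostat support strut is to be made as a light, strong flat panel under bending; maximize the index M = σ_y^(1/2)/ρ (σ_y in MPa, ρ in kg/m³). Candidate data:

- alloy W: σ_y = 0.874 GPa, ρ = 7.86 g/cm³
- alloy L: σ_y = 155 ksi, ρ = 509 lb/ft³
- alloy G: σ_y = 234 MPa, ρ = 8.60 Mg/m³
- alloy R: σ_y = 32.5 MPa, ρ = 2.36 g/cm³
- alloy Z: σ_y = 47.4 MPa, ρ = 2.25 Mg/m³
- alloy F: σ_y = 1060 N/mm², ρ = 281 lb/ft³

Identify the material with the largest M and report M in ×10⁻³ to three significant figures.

Normalizing units and computing the index:
  alloy W: σ_y = 874.0 MPa, ρ = 7860 kg/m³
  alloy L: σ_y = 1069 MPa, ρ = 8153 kg/m³
  alloy G: σ_y = 234.0 MPa, ρ = 8600 kg/m³
  alloy R: σ_y = 32.50 MPa, ρ = 2360 kg/m³
  alloy Z: σ_y = 47.40 MPa, ρ = 2250 kg/m³
  alloy F: σ_y = 1060 MPa, ρ = 4501 kg/m³
  alloy F: M = 7.23×10⁻³
  alloy L: M = 4.01×10⁻³
  alloy W: M = 3.76×10⁻³
  alloy Z: M = 3.06×10⁻³
  alloy R: M = 2.42×10⁻³
  alloy G: M = 1.78×10⁻³
Alloy F ranks first.

alloy F, M = 7.23×10⁻³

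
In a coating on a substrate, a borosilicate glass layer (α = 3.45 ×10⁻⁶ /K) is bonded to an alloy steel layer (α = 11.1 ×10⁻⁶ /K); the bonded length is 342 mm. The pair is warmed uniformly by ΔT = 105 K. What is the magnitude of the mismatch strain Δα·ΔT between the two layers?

8.03×10⁻⁴

Δα = |3.45 − 11.1|×10⁻⁶/K = 7.65×10⁻⁶/K.
Mismatch strain = Δα·ΔT = 7.65×10⁻⁶ × 105.0 = 8.03×10⁻⁴.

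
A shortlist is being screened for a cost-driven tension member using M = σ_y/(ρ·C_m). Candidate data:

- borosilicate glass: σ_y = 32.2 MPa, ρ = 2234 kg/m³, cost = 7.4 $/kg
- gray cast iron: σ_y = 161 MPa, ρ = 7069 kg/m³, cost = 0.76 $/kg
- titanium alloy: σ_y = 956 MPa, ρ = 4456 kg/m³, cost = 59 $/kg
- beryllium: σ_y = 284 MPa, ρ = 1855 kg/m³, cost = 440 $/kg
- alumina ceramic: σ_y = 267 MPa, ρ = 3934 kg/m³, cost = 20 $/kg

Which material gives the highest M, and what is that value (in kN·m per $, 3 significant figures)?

gray cast iron, M = 30.0 kN·m per $

Computing M directly (units already consistent):
  gray cast iron: M = 30.0 kN·m per $
  titanium alloy: M = 3.64 kN·m per $
  alumina ceramic: M = 3.39 kN·m per $
  borosilicate glass: M = 1.95 kN·m per $
  beryllium: M = 0.348 kN·m per $
Gray cast iron ranks first.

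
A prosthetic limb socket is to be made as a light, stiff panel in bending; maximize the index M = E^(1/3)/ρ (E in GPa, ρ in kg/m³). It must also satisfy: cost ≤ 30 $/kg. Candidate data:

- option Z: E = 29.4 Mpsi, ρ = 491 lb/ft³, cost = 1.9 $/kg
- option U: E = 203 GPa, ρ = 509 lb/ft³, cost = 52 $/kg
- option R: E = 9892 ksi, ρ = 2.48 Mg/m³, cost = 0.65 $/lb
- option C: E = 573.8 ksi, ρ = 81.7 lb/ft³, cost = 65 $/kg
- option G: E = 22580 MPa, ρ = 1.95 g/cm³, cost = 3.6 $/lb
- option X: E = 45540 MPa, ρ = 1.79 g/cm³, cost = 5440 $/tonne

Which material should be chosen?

Screen on constraints: cost ≤ 30 $/kg. Survivors: option Z, option R, option G, option X.
Normalizing units and computing the index:
  option Z: E = 202.7 GPa, ρ = 7865 kg/m³
  option R: E = 68.20 GPa, ρ = 2480 kg/m³
  option G: E = 22.58 GPa, ρ = 1950 kg/m³
  option X: E = 45.54 GPa, ρ = 1790 kg/m³
  option X: M = 2.00×10⁻³
  option R: M = 1.65×10⁻³
  option G: M = 1.45×10⁻³
  option Z: M = 0.747×10⁻³
Option X has the largest M.

option X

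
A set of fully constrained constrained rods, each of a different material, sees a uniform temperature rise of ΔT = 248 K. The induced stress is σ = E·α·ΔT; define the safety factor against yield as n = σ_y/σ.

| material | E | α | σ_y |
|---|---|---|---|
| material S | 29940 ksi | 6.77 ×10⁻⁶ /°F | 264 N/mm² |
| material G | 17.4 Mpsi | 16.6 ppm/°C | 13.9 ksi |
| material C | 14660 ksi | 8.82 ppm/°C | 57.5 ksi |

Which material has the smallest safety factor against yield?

material G

In consistent units (E in GPa, α in ×10⁻⁶/K, σ_y in MPa):
  material S: E = 206.4, α = 12.2, σ_y = 264.0 → σ = 624 MPa, n = 0.423
  material G: E = 120.0, α = 16.6, σ_y = 95.84 → σ = 494 MPa, n = 0.194
  material C: E = 101.1, α = 8.82, σ_y = 396.4 → σ = 221 MPa, n = 1.79
Material G has the lowest safety factor, n = 0.194.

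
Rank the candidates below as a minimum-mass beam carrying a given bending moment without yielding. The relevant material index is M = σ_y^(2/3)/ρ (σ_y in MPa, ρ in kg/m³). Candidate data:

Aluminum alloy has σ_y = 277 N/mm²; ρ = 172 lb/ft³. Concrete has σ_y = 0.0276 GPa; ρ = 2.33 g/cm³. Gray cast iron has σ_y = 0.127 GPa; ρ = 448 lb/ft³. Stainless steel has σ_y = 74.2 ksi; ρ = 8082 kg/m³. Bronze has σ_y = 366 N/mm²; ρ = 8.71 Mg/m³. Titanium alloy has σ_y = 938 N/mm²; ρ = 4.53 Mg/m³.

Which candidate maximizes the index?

titanium alloy

In SI units:
  aluminum alloy: σ_y = 277.0 MPa, ρ = 2755 kg/m³
  concrete: σ_y = 27.60 MPa, ρ = 2330 kg/m³
  gray cast iron: σ_y = 127.0 MPa, ρ = 7176 kg/m³
  stainless steel: σ_y = 511.6 MPa, ρ = 8082 kg/m³
  bronze: σ_y = 366.0 MPa, ρ = 8710 kg/m³
  titanium alloy: σ_y = 938.0 MPa, ρ = 4530 kg/m³
  titanium alloy: M = 21.2×10⁻³
  aluminum alloy: M = 15.4×10⁻³
  stainless steel: M = 7.91×10⁻³
  bronze: M = 5.87×10⁻³
  concrete: M = 3.92×10⁻³
  gray cast iron: M = 3.52×10⁻³
Titanium alloy ranks first.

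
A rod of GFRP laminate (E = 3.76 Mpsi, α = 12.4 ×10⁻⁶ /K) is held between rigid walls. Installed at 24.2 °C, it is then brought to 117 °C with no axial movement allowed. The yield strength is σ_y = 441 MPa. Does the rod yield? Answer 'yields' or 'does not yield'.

E = 3.76 Mpsi = 25.92 GPa.
ΔT = 92.80 K. Constrained thermal stress σ = E·α·ΔT = 25.92×10³ MPa × 12.4×10⁻⁶ × 92.80 = 29.8 MPa (compressive).
Compare to σ_y = 441 MPa: σ < σ_y, so it does not yield.

does not yield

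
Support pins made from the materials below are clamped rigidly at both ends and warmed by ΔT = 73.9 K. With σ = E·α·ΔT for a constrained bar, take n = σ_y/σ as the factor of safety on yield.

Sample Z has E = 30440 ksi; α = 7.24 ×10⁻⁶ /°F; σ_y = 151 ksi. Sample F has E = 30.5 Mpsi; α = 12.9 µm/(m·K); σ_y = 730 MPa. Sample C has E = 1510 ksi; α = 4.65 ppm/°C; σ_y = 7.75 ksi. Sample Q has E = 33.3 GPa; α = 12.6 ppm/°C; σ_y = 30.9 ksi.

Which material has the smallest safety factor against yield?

Per material, after unit conversion:
  sample Z: E = 209.9, α = 13.0, σ_y = 1041 → σ = 202 MPa, n = 5.15
  sample F: E = 210.3, α = 12.9, σ_y = 730.0 → σ = 200 MPa, n = 3.64
  sample C: E = 10.41, α = 4.65, σ_y = 53.43 → σ = 3.58 MPa, n = 14.9
  sample Q: E = 33.30, α = 12.6, σ_y = 213.0 → σ = 31.0 MPa, n = 6.87
The minimum is sample F at n = 3.64.

sample F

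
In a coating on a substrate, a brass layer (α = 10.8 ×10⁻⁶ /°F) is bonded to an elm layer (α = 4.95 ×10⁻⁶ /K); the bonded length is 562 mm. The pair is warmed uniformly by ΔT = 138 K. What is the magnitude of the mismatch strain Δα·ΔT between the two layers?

brass: α = 10.8×10⁻⁶/°F × 9/5 = 19.4×10⁻⁶/K.
Δα = |19.4 − 4.95|×10⁻⁶/K = 14.5×10⁻⁶/K.
Mismatch strain = Δα·ΔT = 14.5×10⁻⁶ × 138.0 = 2.00×10⁻³.

2.00×10⁻³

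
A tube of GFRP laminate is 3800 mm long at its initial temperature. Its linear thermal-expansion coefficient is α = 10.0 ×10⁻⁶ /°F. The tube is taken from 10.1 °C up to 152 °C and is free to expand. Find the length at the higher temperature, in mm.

Convert α: 10.0×10⁻⁶/°F × (9/5) = 18.0×10⁻⁶/K.
ΔT = 152 − 10.1 = 141.9 K.
ΔL = α·L₀·ΔT = 18.0×10⁻⁶ × 3800 mm × 141.9 K = 9.71 mm.
L = L₀ + ΔL = 3800 + 9.71 = 3809.7 mm.

3809.7 mm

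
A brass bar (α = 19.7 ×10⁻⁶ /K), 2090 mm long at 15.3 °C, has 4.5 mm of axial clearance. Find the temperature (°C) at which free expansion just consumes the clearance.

α·L₀·ΔT = 4.5 mm ⇒ ΔT = 4.5 / (19.7×10⁻⁶ × 2090.0) = 109.3 K.
T = 15.3 + 109.3 = 124.6 °C.

125 °C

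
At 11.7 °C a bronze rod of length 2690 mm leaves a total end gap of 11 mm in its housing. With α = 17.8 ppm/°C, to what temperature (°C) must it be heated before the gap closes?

241 °C

α·L₀·ΔT = 11.0 mm ⇒ ΔT = 11.0 / (17.8×10⁻⁶ × 2690.0) = 229.7 K.
T = 11.7 + 229.7 = 241.4 °C.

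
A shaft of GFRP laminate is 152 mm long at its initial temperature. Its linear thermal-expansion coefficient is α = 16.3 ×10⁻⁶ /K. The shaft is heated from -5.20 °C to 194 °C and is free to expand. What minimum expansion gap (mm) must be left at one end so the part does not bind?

0.494 mm

ΔT = 194 − (-5.20) = 199.2 K.
ΔL = α·L₀·ΔT = 16.3×10⁻⁶ × 152 mm × 199.2 K = 0.494 mm.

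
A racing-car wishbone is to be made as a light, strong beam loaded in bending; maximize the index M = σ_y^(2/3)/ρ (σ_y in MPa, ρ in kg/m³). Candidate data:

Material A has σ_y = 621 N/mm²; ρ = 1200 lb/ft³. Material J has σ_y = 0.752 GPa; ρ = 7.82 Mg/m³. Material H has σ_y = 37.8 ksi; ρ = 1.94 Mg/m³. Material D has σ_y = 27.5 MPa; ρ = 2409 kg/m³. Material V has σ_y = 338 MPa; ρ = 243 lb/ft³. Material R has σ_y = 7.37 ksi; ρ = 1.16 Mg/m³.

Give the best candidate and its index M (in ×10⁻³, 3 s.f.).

In SI units:
  material A: σ_y = 621.0 MPa, ρ = 19220 kg/m³
  material J: σ_y = 752.0 MPa, ρ = 7820 kg/m³
  material H: σ_y = 260.6 MPa, ρ = 1940 kg/m³
  material D: σ_y = 27.50 MPa, ρ = 2409 kg/m³
  material V: σ_y = 338.0 MPa, ρ = 3892 kg/m³
  material R: σ_y = 50.81 MPa, ρ = 1160 kg/m³
  material H: M = 21.0×10⁻³
  material V: M = 12.5×10⁻³
  material R: M = 11.8×10⁻³
  material J: M = 10.6×10⁻³
  material A: M = 3.79×10⁻³
  material D: M = 3.78×10⁻³
Highest index: material H.

material H, M = 21.0×10⁻³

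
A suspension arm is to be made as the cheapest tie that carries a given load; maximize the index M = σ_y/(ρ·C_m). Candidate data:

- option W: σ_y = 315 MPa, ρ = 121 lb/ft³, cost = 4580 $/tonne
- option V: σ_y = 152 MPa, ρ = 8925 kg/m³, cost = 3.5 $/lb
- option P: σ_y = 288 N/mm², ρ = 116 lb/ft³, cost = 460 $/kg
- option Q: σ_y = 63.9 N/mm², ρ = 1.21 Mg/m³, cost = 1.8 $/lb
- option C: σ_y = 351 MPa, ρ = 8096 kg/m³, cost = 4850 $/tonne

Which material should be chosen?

Putting every candidate on a common basis:
  option W: σ_y = 315.0 MPa, ρ = 1938 kg/m³, cost = 4.580 $/kg
  option V: σ_y = 152.0 MPa, ρ = 8925 kg/m³, cost = 7.716 $/kg
  option P: σ_y = 288.0 MPa, ρ = 1858 kg/m³, cost = 460.0 $/kg
  option Q: σ_y = 63.90 MPa, ρ = 1210 kg/m³, cost = 3.968 $/kg
  option C: σ_y = 351.0 MPa, ρ = 8096 kg/m³, cost = 4.850 $/kg
  option W: M = 35.5 kN·m per $
  option Q: M = 13.3 kN·m per $
  option C: M = 8.94 kN·m per $
  option V: M = 2.21 kN·m per $
  option P: M = 0.337 kN·m per $
Highest index: option W.

option W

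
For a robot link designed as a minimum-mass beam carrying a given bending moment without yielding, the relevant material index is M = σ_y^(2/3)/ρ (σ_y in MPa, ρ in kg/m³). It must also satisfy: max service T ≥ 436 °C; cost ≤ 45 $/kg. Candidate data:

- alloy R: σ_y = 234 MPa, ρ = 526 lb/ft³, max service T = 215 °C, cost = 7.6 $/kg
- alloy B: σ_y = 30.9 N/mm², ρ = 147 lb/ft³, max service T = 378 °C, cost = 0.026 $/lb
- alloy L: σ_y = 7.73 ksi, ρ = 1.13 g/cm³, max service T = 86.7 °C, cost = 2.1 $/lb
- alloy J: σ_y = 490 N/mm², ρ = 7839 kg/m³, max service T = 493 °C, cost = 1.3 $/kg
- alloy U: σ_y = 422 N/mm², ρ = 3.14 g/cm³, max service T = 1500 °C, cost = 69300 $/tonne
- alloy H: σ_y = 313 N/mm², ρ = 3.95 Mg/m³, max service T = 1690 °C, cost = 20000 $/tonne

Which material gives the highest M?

alloy H

Screen on constraints: max service T ≥ 436 °C; cost ≤ 45 $/kg. Survivors: alloy J, alloy H.
After converting to SI:
  alloy J: σ_y = 490.0 MPa, ρ = 7839 kg/m³
  alloy H: σ_y = 313.0 MPa, ρ = 3950 kg/m³
  alloy H: M = 11.7×10⁻³
  alloy J: M = 7.93×10⁻³
Alloy H has the largest M.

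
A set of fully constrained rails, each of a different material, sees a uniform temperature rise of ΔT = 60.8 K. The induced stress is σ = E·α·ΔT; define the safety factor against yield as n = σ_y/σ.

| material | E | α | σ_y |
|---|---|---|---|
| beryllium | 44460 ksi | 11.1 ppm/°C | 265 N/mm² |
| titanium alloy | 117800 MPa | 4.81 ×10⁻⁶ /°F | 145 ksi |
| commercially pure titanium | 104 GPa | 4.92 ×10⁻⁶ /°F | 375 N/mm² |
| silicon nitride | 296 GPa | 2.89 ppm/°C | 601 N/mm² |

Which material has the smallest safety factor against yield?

Converting E to GPa, α to ×10⁻⁶/K, σ_y to MPa, then σ and n for each:
  beryllium: E = 306.5, α = 11.1, σ_y = 265.0 → σ = 207 MPa, n = 1.28
  titanium alloy: E = 117.8, α = 8.66, σ_y = 999.7 → σ = 62.0 MPa, n = 16.1
  commercially pure titanium: E = 104.0, α = 8.86, σ_y = 375.0 → σ = 56.0 MPa, n = 6.70
  silicon nitride: E = 296.0, α = 2.89, σ_y = 601.0 → σ = 52.0 MPa, n = 11.6
The minimum is beryllium at n = 1.28.

beryllium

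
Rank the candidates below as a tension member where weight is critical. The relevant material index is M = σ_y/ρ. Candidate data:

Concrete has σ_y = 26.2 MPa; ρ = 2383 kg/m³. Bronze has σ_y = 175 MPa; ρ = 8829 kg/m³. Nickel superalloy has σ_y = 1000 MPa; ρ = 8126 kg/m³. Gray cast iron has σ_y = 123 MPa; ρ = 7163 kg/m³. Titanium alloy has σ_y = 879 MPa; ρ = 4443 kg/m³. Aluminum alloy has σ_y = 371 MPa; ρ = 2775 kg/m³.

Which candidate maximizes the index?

titanium alloy

Evaluate M for each candidate:
  titanium alloy: M = 198 kN·m/kg
  aluminum alloy: M = 134 kN·m/kg
  nickel superalloy: M = 123 kN·m/kg
  bronze: M = 19.8 kN·m/kg
  gray cast iron: M = 17.2 kN·m/kg
  concrete: M = 11.0 kN·m/kg
Highest index: titanium alloy.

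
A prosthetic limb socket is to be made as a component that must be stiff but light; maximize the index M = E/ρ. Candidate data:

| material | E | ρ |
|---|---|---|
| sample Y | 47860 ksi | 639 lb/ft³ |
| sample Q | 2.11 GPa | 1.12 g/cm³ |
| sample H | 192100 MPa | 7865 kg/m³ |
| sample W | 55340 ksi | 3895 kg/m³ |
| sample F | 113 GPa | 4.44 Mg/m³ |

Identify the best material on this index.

Normalizing units and computing the index:
  sample Y: E = 330.0 GPa, ρ = 10240 kg/m³
  sample Q: E = 2.110 GPa, ρ = 1120 kg/m³
  sample H: E = 192.1 GPa, ρ = 7865 kg/m³
  sample W: E = 381.6 GPa, ρ = 3895 kg/m³
  sample F: E = 113.0 GPa, ρ = 4440 kg/m³
  sample W: M = 98.0 MN·m/kg
  sample Y: M = 32.2 MN·m/kg
  sample F: M = 25.5 MN·m/kg
  sample H: M = 24.4 MN·m/kg
  sample Q: M = 1.88 MN·m/kg
The maximum is for sample W.

sample W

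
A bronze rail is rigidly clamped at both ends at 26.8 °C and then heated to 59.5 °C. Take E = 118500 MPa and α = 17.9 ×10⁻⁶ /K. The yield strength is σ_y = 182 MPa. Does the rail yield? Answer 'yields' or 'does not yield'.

does not yield

E = 118500 MPa = 118.5 GPa.
ΔT = 32.70 K. Constrained thermal stress σ = E·α·ΔT = 118.5×10³ MPa × 17.9×10⁻⁶ × 32.70 = 69.4 MPa (compressive).
Compare to σ_y = 182 MPa: σ < σ_y, so it does not yield.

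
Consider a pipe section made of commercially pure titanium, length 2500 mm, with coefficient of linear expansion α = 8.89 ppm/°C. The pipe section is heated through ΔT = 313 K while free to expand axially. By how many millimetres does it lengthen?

6.96 mm

ΔL = α·L₀·ΔT = 8.89×10⁻⁶ × 2500 mm × 313.0 K = 6.96 mm.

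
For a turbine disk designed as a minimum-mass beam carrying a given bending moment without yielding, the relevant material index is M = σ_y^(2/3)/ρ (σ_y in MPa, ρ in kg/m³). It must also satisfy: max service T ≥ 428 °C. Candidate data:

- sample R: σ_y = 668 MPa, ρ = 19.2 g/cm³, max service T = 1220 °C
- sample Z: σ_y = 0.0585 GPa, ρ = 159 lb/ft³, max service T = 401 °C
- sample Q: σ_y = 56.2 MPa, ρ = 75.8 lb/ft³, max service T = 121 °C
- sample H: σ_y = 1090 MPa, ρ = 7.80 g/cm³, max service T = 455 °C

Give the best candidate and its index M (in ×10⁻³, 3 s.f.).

Screen on constraints: max service T ≥ 428 °C. Survivors: sample R, sample H.
In SI units:
  sample R: σ_y = 668.0 MPa, ρ = 19200 kg/m³
  sample H: σ_y = 1090 MPa, ρ = 7800 kg/m³
  sample H: M = 13.6×10⁻³
  sample R: M = 3.98×10⁻³
Sample H ranks first.

sample H, M = 13.6×10⁻³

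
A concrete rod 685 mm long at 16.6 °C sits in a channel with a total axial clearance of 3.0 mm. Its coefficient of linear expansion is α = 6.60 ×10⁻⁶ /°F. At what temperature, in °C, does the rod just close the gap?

α = 6.60×10⁻⁶/°F × 9/5 = 11.9×10⁻⁶/K.
α·L₀·ΔT = 3.0 mm ⇒ ΔT = 3.0 / (11.9×10⁻⁶ × 685.0) = 368.7 K.
T = 16.6 + 368.7 = 385.3 °C.

385 °C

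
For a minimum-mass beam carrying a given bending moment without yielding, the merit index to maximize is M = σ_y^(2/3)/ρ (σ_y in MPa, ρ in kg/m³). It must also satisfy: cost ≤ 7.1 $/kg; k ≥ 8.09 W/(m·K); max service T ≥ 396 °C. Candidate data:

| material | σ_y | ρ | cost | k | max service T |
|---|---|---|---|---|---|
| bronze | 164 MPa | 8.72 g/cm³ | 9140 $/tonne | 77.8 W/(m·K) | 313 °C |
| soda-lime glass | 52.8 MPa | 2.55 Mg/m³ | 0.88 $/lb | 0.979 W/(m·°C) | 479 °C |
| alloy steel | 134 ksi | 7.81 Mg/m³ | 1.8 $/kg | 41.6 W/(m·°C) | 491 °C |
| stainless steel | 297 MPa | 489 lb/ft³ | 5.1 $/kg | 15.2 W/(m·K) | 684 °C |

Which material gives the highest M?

alloy steel

Screen on constraints: cost ≤ 7.1 $/kg; k ≥ 8.09 W/(m·K); max service T ≥ 396 °C. Survivors: alloy steel, stainless steel.
Convert each candidate to consistent units, then evaluate M:
  alloy steel: σ_y = 923.9 MPa, ρ = 7810 kg/m³
  stainless steel: σ_y = 297.0 MPa, ρ = 7833 kg/m³
  alloy steel: M = 12.1×10⁻³
  stainless steel: M = 5.68×10⁻³
Highest index: alloy steel.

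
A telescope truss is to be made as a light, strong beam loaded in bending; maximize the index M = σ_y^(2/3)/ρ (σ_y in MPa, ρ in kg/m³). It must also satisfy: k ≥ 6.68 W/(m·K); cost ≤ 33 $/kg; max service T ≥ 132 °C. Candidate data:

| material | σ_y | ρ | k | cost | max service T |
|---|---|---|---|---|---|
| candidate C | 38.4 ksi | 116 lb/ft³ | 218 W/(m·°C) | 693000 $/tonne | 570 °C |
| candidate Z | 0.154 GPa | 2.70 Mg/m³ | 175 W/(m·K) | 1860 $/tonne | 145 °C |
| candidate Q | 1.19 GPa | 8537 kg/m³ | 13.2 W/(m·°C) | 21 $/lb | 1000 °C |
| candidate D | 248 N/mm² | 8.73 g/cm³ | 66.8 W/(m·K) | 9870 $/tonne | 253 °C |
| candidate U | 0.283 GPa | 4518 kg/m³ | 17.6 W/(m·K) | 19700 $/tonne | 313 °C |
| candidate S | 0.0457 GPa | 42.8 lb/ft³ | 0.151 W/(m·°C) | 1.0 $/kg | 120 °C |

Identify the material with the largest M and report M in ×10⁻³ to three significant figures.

Screen on constraints: k ≥ 6.68 W/(m·K); cost ≤ 33 $/kg; max service T ≥ 132 °C. Survivors: candidate Z, candidate D, candidate U.
After converting to SI:
  candidate Z: σ_y = 154.0 MPa, ρ = 2700 kg/m³
  candidate D: σ_y = 248.0 MPa, ρ = 8730 kg/m³
  candidate U: σ_y = 283.0 MPa, ρ = 4518 kg/m³
  candidate Z: M = 10.6×10⁻³
  candidate U: M = 9.54×10⁻³
  candidate D: M = 4.52×10⁻³
Candidate Z has the largest M.

candidate Z, M = 10.6×10⁻³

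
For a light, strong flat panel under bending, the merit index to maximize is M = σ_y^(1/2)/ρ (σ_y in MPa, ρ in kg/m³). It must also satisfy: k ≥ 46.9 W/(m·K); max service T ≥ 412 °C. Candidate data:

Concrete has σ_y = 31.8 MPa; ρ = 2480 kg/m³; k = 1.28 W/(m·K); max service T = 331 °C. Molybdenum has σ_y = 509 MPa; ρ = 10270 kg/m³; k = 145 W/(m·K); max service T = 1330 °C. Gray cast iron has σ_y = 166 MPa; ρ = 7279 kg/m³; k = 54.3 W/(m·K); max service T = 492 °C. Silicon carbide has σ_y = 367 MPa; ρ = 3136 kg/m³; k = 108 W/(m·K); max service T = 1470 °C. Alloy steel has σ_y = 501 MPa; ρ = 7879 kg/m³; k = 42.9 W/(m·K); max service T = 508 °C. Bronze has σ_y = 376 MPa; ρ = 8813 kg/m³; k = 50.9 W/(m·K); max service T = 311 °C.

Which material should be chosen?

Screen on constraints: k ≥ 46.9 W/(m·K); max service T ≥ 412 °C. Survivors: molybdenum, gray cast iron, silicon carbide.
Computing M directly (units already consistent):
  silicon carbide: M = 6.11×10⁻³
  molybdenum: M = 2.20×10⁻³
  gray cast iron: M = 1.77×10⁻³
Silicon carbide ranks first.

silicon carbide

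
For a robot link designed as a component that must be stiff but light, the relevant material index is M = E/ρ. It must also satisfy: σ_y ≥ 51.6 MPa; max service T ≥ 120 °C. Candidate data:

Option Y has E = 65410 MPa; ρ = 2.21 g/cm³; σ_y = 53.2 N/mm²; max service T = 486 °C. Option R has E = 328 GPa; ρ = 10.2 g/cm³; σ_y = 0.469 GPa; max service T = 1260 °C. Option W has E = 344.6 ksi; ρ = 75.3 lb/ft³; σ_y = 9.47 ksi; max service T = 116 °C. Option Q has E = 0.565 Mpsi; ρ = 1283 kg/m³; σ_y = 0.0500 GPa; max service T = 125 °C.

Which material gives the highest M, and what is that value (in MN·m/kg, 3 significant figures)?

option R, M = 32.2 MN·m/kg

Screen on constraints: σ_y ≥ 51.6 MPa; max service T ≥ 120 °C. Survivors: option Y, option R.
Putting every candidate on a common basis:
  option Y: E = 65.41 GPa, ρ = 2210 kg/m³
  option R: E = 328.0 GPa, ρ = 10200 kg/m³
  option R: M = 32.2 MN·m/kg
  option Y: M = 29.6 MN·m/kg
Option R has the largest M.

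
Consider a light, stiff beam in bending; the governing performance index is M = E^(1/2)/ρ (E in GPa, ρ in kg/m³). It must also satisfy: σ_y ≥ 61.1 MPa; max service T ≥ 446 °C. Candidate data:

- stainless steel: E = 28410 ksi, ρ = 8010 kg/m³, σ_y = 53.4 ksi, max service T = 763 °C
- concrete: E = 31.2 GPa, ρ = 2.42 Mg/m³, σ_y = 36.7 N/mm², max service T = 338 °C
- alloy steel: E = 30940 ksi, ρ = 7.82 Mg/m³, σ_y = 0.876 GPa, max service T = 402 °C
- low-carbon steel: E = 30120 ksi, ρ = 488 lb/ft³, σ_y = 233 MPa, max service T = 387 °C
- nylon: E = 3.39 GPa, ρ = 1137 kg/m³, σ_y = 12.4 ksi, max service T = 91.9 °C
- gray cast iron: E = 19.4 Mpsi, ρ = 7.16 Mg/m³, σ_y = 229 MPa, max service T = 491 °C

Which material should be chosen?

Screen on constraints: σ_y ≥ 61.1 MPa; max service T ≥ 446 °C. Survivors: stainless steel, gray cast iron.
Convert each candidate to consistent units, then evaluate M:
  stainless steel: E = 195.9 GPa, ρ = 8010 kg/m³
  gray cast iron: E = 133.8 GPa, ρ = 7160 kg/m³
  stainless steel: M = 1.75×10⁻³
  gray cast iron: M = 1.62×10⁻³
Stainless steel ranks first.

stainless steel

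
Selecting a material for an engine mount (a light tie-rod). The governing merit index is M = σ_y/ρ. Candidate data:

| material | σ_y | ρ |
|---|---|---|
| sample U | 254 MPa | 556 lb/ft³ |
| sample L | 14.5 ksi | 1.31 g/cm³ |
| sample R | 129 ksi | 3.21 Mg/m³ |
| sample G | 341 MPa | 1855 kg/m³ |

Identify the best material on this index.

In SI units:
  sample U: σ_y = 254.0 MPa, ρ = 8906 kg/m³
  sample L: σ_y = 99.97 MPa, ρ = 1310 kg/m³
  sample R: σ_y = 889.4 MPa, ρ = 3210 kg/m³
  sample G: σ_y = 341.0 MPa, ρ = 1855 kg/m³
  sample R: M = 277 kN·m/kg
  sample G: M = 184 kN·m/kg
  sample L: M = 76.3 kN·m/kg
  sample U: M = 28.5 kN·m/kg
The maximum is for sample R.

sample R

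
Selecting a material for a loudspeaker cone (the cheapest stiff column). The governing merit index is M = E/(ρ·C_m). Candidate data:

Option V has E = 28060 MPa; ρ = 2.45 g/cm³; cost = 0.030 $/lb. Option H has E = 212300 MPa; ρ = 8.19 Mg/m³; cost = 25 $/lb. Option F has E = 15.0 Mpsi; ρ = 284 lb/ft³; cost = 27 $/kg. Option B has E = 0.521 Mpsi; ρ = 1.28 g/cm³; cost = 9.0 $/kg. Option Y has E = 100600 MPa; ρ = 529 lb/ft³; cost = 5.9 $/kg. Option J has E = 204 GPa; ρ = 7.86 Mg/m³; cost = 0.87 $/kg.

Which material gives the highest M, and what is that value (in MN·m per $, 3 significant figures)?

option V, M = 173 MN·m per $

Putting every candidate on a common basis:
  option V: E = 28.06 GPa, ρ = 2450 kg/m³, cost = 0.06614 $/kg
  option H: E = 212.3 GPa, ρ = 8190 kg/m³, cost = 55.11 $/kg
  option F: E = 103.4 GPa, ρ = 4549 kg/m³, cost = 27.00 $/kg
  option B: E = 3.592 GPa, ρ = 1280 kg/m³, cost = 9.000 $/kg
  option Y: E = 100.6 GPa, ρ = 8474 kg/m³, cost = 5.900 $/kg
  option J: E = 204.0 GPa, ρ = 7860 kg/m³, cost = 0.8700 $/kg
  option V: M = 173 MN·m per $
  option J: M = 29.8 MN·m per $
  option Y: M = 2.01 MN·m per $
  option F: M = 0.842 MN·m per $
  option H: M = 0.470 MN·m per $
  option B: M = 0.312 MN·m per $
The maximum is for option V.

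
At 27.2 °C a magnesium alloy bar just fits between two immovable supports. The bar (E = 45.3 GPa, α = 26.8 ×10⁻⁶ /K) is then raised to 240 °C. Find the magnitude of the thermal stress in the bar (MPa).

258 MPa

ΔT = 212.8 K. Constrained thermal stress σ = E·α·ΔT = 45.30×10³ MPa × 26.8×10⁻⁶ × 212.8 = 258 MPa (compressive).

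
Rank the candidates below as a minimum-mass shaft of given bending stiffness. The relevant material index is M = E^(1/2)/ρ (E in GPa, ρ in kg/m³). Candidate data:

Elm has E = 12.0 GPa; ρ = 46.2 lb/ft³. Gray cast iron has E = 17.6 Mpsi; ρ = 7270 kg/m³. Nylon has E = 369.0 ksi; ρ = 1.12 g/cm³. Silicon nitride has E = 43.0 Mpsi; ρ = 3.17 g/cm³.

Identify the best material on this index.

In SI units:
  elm: E = 12.00 GPa, ρ = 740.1 kg/m³
  gray cast iron: E = 121.3 GPa, ρ = 7270 kg/m³
  nylon: E = 2.544 GPa, ρ = 1120 kg/m³
  silicon nitride: E = 296.5 GPa, ρ = 3170 kg/m³
  silicon nitride: M = 5.43×10⁻³
  elm: M = 4.68×10⁻³
  gray cast iron: M = 1.52×10⁻³
  nylon: M = 1.42×10⁻³
The maximum is for silicon nitride.

silicon nitride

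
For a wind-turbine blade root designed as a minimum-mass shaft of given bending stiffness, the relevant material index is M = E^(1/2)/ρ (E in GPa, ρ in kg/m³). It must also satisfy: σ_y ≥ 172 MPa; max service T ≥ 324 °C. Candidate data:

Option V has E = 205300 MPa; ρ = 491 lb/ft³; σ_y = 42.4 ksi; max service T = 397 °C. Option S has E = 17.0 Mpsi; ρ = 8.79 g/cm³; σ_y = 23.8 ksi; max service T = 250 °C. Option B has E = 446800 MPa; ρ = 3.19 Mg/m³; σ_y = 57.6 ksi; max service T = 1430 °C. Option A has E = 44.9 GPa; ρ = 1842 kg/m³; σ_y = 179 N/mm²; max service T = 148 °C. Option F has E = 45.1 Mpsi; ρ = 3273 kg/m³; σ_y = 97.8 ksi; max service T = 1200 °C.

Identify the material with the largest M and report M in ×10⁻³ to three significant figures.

option B, M = 6.63×10⁻³

Screen on constraints: σ_y ≥ 172 MPa; max service T ≥ 324 °C. Survivors: option V, option B, option F.
After converting to SI:
  option V: E = 205.3 GPa, ρ = 7865 kg/m³
  option B: E = 446.8 GPa, ρ = 3190 kg/m³
  option F: E = 311.0 GPa, ρ = 3273 kg/m³
  option B: M = 6.63×10⁻³
  option F: M = 5.39×10⁻³
  option V: M = 1.82×10⁻³
The maximum is for option B.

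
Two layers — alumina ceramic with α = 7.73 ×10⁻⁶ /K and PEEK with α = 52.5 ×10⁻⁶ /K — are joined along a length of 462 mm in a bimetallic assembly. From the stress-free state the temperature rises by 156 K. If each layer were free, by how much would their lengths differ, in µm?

3230 µm

Δα = |7.73 − 52.5|×10⁻⁶/K = 44.8×10⁻⁶/K.
ΔL_mismatch = Δα·L·ΔT = 44.8×10⁻⁶ × 462.0 mm × 156.0 K = 3230 µm.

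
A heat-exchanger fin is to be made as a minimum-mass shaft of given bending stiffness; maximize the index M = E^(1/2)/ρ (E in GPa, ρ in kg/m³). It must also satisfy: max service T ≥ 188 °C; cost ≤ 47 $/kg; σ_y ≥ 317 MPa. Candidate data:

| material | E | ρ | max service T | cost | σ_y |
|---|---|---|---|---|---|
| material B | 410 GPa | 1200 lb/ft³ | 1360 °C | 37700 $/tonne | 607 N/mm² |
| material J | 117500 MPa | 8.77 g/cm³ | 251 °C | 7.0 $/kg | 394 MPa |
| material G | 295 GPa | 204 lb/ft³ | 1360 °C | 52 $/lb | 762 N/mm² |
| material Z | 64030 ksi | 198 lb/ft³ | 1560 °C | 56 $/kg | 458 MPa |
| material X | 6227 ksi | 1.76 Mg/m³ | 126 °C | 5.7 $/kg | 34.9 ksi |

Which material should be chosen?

material J

Screen on constraints: max service T ≥ 188 °C; cost ≤ 47 $/kg; σ_y ≥ 317 MPa. Survivors: material B, material J.
Convert each candidate to consistent units, then evaluate M:
  material B: E = 410.0 GPa, ρ = 19220 kg/m³
  material J: E = 117.5 GPa, ρ = 8770 kg/m³
  material J: M = 1.24×10⁻³
  material B: M = 1.05×10⁻³
Material J has the largest M.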